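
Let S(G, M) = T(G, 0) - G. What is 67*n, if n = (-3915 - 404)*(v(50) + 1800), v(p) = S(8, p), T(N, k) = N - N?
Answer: -518556416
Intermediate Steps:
T(N, k) = 0
S(G, M) = -G (S(G, M) = 0 - G = -G)
v(p) = -8 (v(p) = -1*8 = -8)
n = -7739648 (n = (-3915 - 404)*(-8 + 1800) = -4319*1792 = -7739648)
67*n = 67*(-7739648) = -518556416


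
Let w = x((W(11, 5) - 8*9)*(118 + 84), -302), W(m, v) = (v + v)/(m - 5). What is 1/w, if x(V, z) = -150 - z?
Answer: 1/152 ≈ 0.0065789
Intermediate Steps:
W(m, v) = 2*v/(-5 + m) (W(m, v) = (2*v)/(-5 + m) = 2*v/(-5 + m))
w = 152 (w = -150 - 1*(-302) = -150 + 302 = 152)
1/w = 1/152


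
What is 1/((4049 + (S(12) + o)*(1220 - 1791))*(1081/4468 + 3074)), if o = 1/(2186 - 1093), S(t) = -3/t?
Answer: 19534096/251693850590511 ≈ 7.7611e-8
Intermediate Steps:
o = 1/1093 ≈ 0.00091491
1/((4049 + (S(12) + o)*(1220 - 1791))*(1081/4468 + 3074)) = 1/((4049 + (-3/12 + 1/1093)*(1220 - 1791))*(1081/4468 + 3074)) = 1/((4049 + (-3*1/12 + 1/1093)*(-571))*(1081*(1/4468) + 3074)) = 1/((4049 + (-1/4 + 1/1093)*(-571))*(1081/4468 + 3074)) = 1/((4049 - 1089/4372*(-571))*(13735713/4468)) = 1/((4049 + 621819/4372)*(13735713/4468)) = 1/((18324047/4372)*(13735713/4468)) = 1/(251693850590511/19534096) = 19534096/251693850590511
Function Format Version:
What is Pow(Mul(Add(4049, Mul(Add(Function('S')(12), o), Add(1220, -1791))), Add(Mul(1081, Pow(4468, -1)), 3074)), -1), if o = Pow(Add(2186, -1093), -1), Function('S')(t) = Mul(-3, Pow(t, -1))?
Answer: Rational(19534096, 251693850590511) ≈ 7.7611e-8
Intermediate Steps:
o = Rational(1, 1093) (o = Pow(1093, -1) = Rational(1, 1093) ≈ 0.00091491)
Pow(Mul(Add(4049, Mul(Add(Function('S')(12), o), Add(1220, -1791))), Add(Mul(1081, Pow(4468, -1)), 3074)), -1) = Pow(Mul(Add(4049, Mul(Add(Mul(-3, Pow(12, -1)), Rational(1, 1093)), Add(1220, -1791))), Add(Mul(1081, Pow(4468, -1)), 3074)), -1) = Pow(Mul(Add(4049, Mul(Add(Mul(-3, Rational(1, 12)), Rational(1, 1093)), -571)), Add(Mul(1081, Rational(1, 4468)), 3074)), -1) = Pow(Mul(Add(4049, Mul(Add(Rational(-1, 4), Rational(1, 1093)), -571)), Add(Rational(1081, 4468), 3074)), -1) = Pow(Mul(Add(4049, Mul(Rational(-1089, 4372), -571)), Rational(13735713, 4468)), -1) = Pow(Mul(Add(4049, Rational(621819, 4372)), Rational(13735713, 4468)), -1) = Pow(Mul(Rational(18324047, 4372), Rational(13735713, 4468)), -1) = Pow(Rational(251693850590511, 19534096), -1) = Rational(19534096, 251693850590511)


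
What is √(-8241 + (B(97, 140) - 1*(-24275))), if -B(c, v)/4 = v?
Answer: √15474 ≈ 124.39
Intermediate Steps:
B(c, v) = -4*v
√(-8241 + (B(97, 140) - 1*(-24275))) = √(-8241 + (-4*140 - 1*(-24275))) = √(-8241 + (-560 + 24275)) = √(-8241 + 23715) = √15474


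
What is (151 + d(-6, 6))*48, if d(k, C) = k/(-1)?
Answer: 7536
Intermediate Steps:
d(k, C) = -k (d(k, C) = k*(-1) = -k)
(151 + d(-6, 6))*48 = (151 - 1*(-6))*48 = (151 + 6)*48 = 157*48 = 7536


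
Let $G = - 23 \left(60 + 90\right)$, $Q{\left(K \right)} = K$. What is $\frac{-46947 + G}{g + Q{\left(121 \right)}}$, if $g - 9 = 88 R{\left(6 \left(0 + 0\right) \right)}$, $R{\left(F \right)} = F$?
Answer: $- \frac{50397}{130} \approx -387.67$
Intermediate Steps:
$g = 9$ ($g = 9 + 88 \cdot 6 \left(0 + 0\right) = 9 + 88 \cdot 6 \cdot 0 = 9 + 88 \cdot 0 = 9 + 0 = 9$)
$G = -3450$ ($G = \left(-23\right) 150 = -3450$)
$\frac{-46947 + G}{g + Q{\left(121 \right)}} = \frac{-46947 - 3450}{9 + 121} = - \frac{50397}{130}$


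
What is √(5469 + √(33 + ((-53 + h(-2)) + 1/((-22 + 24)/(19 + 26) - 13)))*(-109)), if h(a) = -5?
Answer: √(1858852941 - 127094*I*√2130865)/583 ≈ 74.044 - 3.6859*I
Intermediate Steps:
√(5469 + √(33 + ((-53 + h(-2)) + 1/((-22 + 24)/(19 + 26) - 13)))*(-109)) = √(5469 + √(33 + ((-53 - 5) + 1/((-22 + 24)/(19 + 26) - 13)))*(-109)) = √(5469 + √(33 + (-58 + 1/(2/45 - 13)))*(-109)) = √(5469 + √(33 + (-58 + 1/(-583/45)))*(-109)) = √(5469 + √(33 + (-58 - 45/583))*(-109)) = √(5469 + √(33 - 33859/583)*(-109)) = √(5469 + √(-14620/583)*(-109)) = √(5469 + (2*I*√2130865/583)*(-109)) = √(5469 - 218*I*√2130865/583)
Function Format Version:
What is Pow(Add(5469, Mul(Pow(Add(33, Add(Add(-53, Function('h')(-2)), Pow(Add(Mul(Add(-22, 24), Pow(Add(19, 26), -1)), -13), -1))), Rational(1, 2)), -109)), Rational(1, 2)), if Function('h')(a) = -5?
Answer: Mul(Rational(1, 583), Pow(Add(1858852941, Mul(-127094, I, Pow(2130865, Rational(1, 2)))), Rational(1, 2))) ≈ Add(74.044, Mul(-3.6859, I))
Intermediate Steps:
Pow(Add(5469, Mul(Pow(Add(33, Add(Add(-53, Function('h')(-2)), Pow(Add(Mul(Add(-22, 24), Pow(Add(19, 26), -1)), -13), -1))), Rational(1, 2)), -109)), Rational(1, 2)) = Pow(Add(5469, Mul(Pow(Add(33, Add(Add(-53, -5), Pow(Add(Mul(Add(-22, 24), Pow(Add(19, 26), -1)), -13), -1))), Rational(1, 2)), -109)), Rational(1, 2)) = Pow(Add(5469, Mul(Pow(Add(33, Add(-58, Pow(Add(Mul(2, Pow(45, -1)), -13), -1))), Rational(1, 2)), -109)), Rational(1, 2)) = Pow(Add(5469, Mul(Pow(Add(33, Add(-58, Pow(Add(Mul(2, Rational(1, 45)), -13), -1))), Rational(1, 2)), -109)), Rational(1, 2)) = Pow(Add(5469, Mul(Pow(Add(33, Add(-58, Pow(Add(Rational(2, 45), -13), -1))), Rational(1, 2)), -109)), Rational(1, 2)) = Pow(Add(5469, Mul(Pow(Add(33, Add(-58, Pow(Rational(-583, 45), -1))), Rational(1, 2)), -109)), Rational(1, 2)) = Pow(Add(5469, Mul(Pow(Add(33, Add(-58, Rational(-45, 583))), Rational(1, 2)), -109)), Rational(1, 2)) = Pow(Add(5469, Mul(Pow(Add(33, Rational(-33859, 583)), Rational(1, 2)), -109)), Rational(1, 2)) = Pow(Add(5469, Mul(Pow(Rational(-14620, 583), Rational(1, 2)), -109)), Rational(1, 2)) = Pow(Add(5469, Mul(Mul(Rational(2, 583), I, Pow(2130865, Rational(1, 2))), -109)), Rational(1, 2)) = Pow(Add(5469, Mul(Rational(-218, 583), I, Pow(2130865, Rational(1, 2)))), Rational(1, 2))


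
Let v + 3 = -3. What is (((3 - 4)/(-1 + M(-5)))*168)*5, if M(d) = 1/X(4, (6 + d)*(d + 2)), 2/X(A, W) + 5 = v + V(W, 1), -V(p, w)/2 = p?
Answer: 240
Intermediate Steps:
v = -6 (v = -3 - 3 = -6)
V(p, w) = -2*p
X(A, W) = 2/(-11 - 2*W) (X(A, W) = 2/(-5 + (-6 - 2*W)) = 2/(-11 - 2*W))
M(d) = -11/2 - (2 + d)*(6 + d) (M(d) = 1/(-2/(11 + 2*((6 + d)*(d + 2)))) = 1/(-2/(11 + 2*((6 + d)*(2 + d)))) = 1/(-2/(11 + 2*((2 + d)*(6 + d)))) = 1/(-2/(11 + 2*(2 + d)*(6 + d))) = -11/2 - (2 + d)*(6 + d))
(((3 - 4)/(-1 + M(-5)))*168)*5 = (((3 - 4)/(-1 + (-35/2 - 1*(-5)² - 8*(-5))))*168)*5 = (-1/(-1 + (-35/2 - 1*25 + 40))*168)*5 = (-1/(-1 + (-35/2 - 25 + 40))*168)*5 = (-1/(-1 - 5/2)*168)*5 = (-1/(-7/2)*168)*5 = (-1*(-2/7)*168)*5 = ((2/7)*168)*5 = 48*5 = 240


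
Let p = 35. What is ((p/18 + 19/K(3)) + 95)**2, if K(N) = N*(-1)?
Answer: 2660161/324 ≈ 8210.4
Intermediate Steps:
K(N) = -N
((p/18 + 19/K(3)) + 95)**2 = ((35/18 + 19/((-1*3))) + 95)**2 = ((35*(1/18) + 19/(-3)) + 95)**2 = ((35/18 + 19*(-1/3)) + 95)**2 = ((35/18 - 19/3) + 95)**2 = (-79/18 + 95)**2 = (1631/18)**2 = 2660161/324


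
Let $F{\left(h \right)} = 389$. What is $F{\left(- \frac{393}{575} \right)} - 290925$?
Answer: $-290536$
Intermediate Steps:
$F{\left(- \frac{393}{575} \right)} - 290925 = 389 - 290925 = -290536$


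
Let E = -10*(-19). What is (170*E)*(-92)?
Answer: -2971600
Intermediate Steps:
E = 190
(170*E)*(-92) = (170*190)*(-92) = 32300*(-92) = -2971600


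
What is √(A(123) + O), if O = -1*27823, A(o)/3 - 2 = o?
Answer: 2*I*√6862 ≈ 165.67*I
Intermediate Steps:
A(o) = 6 + 3*o
O = -27823
√(A(123) + O) = √((6 + 3*123) - 27823) = √((6 + 369) - 27823) = √(375 - 27823) = √(-27448) = 2*I*√6862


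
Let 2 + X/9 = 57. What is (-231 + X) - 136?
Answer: 128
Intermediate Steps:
X = 495 (X = -18 + 9*57 = -18 + 513 = 495)
(-231 + X) - 136 = (-231 + 495) - 136 = 264 - 136 = 128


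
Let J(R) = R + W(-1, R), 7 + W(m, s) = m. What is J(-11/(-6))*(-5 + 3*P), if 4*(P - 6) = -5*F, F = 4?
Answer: 37/3 ≈ 12.333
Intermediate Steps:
P = 1 (P = 6 + (-5*4)/4 = 6 + (¼)*(-20) = 6 - 5 = 1)
W(m, s) = -7 + m
J(R) = -8 + R (J(R) = R + (-7 - 1) = R - 8 = -8 + R)
J(-11/(-6))*(-5 + 3*P) = (-8 - 11/(-6))*(-5 + 3*1) = (-8 - 11*(-⅙))*(-5 + 3) = (-8 + 11/6)*(-2) = -37/6*(-2) = 37/3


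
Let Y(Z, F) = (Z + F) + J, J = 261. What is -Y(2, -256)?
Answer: -7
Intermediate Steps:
Y(Z, F) = 261 + F + Z (Y(Z, F) = (Z + F) + 261 = (F + Z) + 261 = 261 + F + Z)
-Y(2, -256) = -(261 - 256 + 2) = -1*7 = -7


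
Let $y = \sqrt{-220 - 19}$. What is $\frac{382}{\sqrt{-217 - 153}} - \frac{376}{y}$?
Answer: $\frac{i \left(- 45649 \sqrt{370} + 69560 \sqrt{239}\right)}{44215} \approx 4.4622 i$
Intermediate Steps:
$y = i \sqrt{239}$ ($y = \sqrt{-239} = i \sqrt{239} \approx 15.46 i$)
$\frac{382}{\sqrt{-217 - 153}} - \frac{376}{y} = \frac{382}{\sqrt{-217 - 153}} - \frac{376}{i \sqrt{239}} = \frac{382}{\sqrt{-370}} - 376 \left(- \frac{i \sqrt{239}}{239}\right) = \frac{382}{i \sqrt{370}} + \frac{376 i \sqrt{239}}{239} = 382 \left(- \frac{i \sqrt{370}}{370}\right) + \frac{376 i \sqrt{239}}{239} = - \frac{191 i \sqrt{370}}{185} + \frac{376 i \sqrt{239}}{239}$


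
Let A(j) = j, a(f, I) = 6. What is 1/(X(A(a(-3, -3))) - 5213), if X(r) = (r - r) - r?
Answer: -1/5219 ≈ -0.00019161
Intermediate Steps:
X(r) = -r (X(r) = 0 - r = -r)
1/(X(A(a(-3, -3))) - 5213) = 1/(-1*6 - 5213) = 1/(-6 - 5213) = 1/(-5219) = -1/5219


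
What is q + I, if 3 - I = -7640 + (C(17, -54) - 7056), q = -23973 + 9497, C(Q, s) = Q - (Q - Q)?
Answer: 206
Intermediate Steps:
C(Q, s) = Q (C(Q, s) = Q - 1*0 = Q + 0 = Q)
q = -14476
I = 14682 (I = 3 - (-7640 + (17 - 7056)) = 3 - (-7640 - 7039) = 3 - 1*(-14679) = 3 + 14679 = 14682)
q + I = -14476 + 14682 = 206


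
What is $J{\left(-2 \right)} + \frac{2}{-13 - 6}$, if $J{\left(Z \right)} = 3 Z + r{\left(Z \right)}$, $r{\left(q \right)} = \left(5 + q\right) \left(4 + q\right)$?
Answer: $- \frac{2}{19} \approx -0.10526$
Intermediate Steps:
$r{\left(q \right)} = \left(4 + q\right) \left(5 + q\right)$
$J{\left(Z \right)} = 20 + Z^{2} + 12 Z$ ($J{\left(Z \right)} = 3 Z + \left(20 + Z^{2} + 9 Z\right) = 20 + Z^{2} + 12 Z$)
$J{\left(-2 \right)} + \frac{2}{-13 - 6} = \left(20 + \left(-2\right)^{2} + 12 \left(-2\right)\right) + \frac{2}{-13 - 6} = \left(20 + 4 - 24\right) + \frac{2}{-19} = 0 + 2 \left(- \frac{1}{19}\right) = 0 - \frac{2}{19} = - \frac{2}{19}$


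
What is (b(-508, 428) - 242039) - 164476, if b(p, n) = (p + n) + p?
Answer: -407103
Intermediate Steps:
b(p, n) = n + 2*p (b(p, n) = (n + p) + p = n + 2*p)
(b(-508, 428) - 242039) - 164476 = ((428 + 2*(-508)) - 242039) - 164476 = ((428 - 1016) - 242039) - 164476 = (-588 - 242039) - 164476 = -242627 - 164476 = -407103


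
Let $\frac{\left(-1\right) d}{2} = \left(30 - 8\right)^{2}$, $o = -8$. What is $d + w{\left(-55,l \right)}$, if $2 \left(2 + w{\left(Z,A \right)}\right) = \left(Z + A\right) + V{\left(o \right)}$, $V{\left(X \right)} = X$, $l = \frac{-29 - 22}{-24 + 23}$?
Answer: $-976$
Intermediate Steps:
$l = 51$ ($l = \frac{-29 - 22}{-1} = \left(-51\right) \left(-1\right) = 51$)
$w{\left(Z,A \right)} = -6 + \frac{A}{2} + \frac{Z}{2}$ ($w{\left(Z,A \right)} = -2 + \frac{\left(Z + A\right) - 8}{2} = -2 + \frac{\left(A + Z\right) - 8}{2} = -2 + \frac{-8 + A + Z}{2} = -2 + \left(-4 + \frac{A}{2} + \frac{Z}{2}\right) = -6 + \frac{A}{2} + \frac{Z}{2}$)
$d = -968$ ($d = - 2 \left(30 - 8\right)^{2} = - 2 \cdot 22^{2} = \left(-2\right) 484 = -968$)
$d + w{\left(-55,l \right)} = -968 + \left(-6 + \frac{1}{2} \cdot 51 + \frac{1}{2} \left(-55\right)\right) = -968 - 8 = -976$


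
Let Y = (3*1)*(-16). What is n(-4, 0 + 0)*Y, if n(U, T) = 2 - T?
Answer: -96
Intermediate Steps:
Y = -48 (Y = 3*(-16) = -48)
n(-4, 0 + 0)*Y = (2 - (0 + 0))*(-48) = (2 - 1*0)*(-48) = (2 + 0)*(-48) = 2*(-48) = -96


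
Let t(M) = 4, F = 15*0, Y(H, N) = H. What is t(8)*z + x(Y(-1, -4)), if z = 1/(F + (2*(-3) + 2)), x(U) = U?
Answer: -2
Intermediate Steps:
F = 0
z = -¼ (z = 1/(0 + (2*(-3) + 2)) = 1/(0 + (-6 + 2)) = 1/(0 - 4) = 1/(-4) = -¼ ≈ -0.25000)
t(8)*z + x(Y(-1, -4)) = 4*(-¼) - 1 = -1 - 1 = -2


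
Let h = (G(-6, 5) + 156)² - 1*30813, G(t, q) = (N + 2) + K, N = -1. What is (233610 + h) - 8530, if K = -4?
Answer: 217676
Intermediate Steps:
G(t, q) = -3 (G(t, q) = (-1 + 2) - 4 = 1 - 4 = -3)
h = -7404 (h = (-3 + 156)² - 1*30813 = 153² - 30813 = 23409 - 30813 = -7404)
(233610 + h) - 8530 = (233610 - 7404) - 8530 = 226206 - 8530 = 217676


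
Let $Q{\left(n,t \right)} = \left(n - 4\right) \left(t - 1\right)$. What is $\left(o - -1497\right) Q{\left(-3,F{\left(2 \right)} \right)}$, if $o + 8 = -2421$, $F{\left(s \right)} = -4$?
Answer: $-32620$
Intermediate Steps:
$Q{\left(n,t \right)} = \left(-1 + t\right) \left(-4 + n\right)$ ($Q{\left(n,t \right)} = \left(-4 + n\right) \left(-1 + t\right) = \left(-1 + t\right) \left(-4 + n\right)$)
$o = -2429$ ($o = -8 - 2421 = -2429$)
$\left(o - -1497\right) Q{\left(-3,F{\left(2 \right)} \right)} = \left(-2429 - -1497\right) \left(4 - -3 - -16 - -12\right) = \left(-2429 + 1497\right) \left(4 + 3 + 16 + 12\right) = \left(-932\right) 35 = -32620$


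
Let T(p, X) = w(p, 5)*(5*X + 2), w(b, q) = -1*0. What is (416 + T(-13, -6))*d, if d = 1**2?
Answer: 416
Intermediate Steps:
w(b, q) = 0
d = 1
T(p, X) = 0 (T(p, X) = 0*(5*X + 2) = 0*(2 + 5*X) = 0)
(416 + T(-13, -6))*d = (416 + 0)*1 = 416*1 = 416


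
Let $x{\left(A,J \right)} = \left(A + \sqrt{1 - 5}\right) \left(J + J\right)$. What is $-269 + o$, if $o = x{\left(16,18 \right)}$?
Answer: $307 + 72 i \approx 307.0 + 72.0 i$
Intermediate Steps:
$x{\left(A,J \right)} = 2 J \left(A + 2 i\right)$ ($x{\left(A,J \right)} = \left(A + \sqrt{-4}\right) 2 J = \left(A + 2 i\right) 2 J = 2 J \left(A + 2 i\right)$)
$o = 576 + 72 i$ ($o = 2 \cdot 18 \left(16 + 2 i\right) = 576 + 72 i \approx 576.0 + 72.0 i$)
$-269 + o = -269 + \left(576 + 72 i\right) = 307 + 72 i$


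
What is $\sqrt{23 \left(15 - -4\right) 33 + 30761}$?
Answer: $\sqrt{45182} \approx 212.56$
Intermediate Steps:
$\sqrt{23 \left(15 - -4\right) 33 + 30761} = \sqrt{23 \left(15 + 4\right) 33 + 30761} = \sqrt{23 \cdot 19 \cdot 33 + 30761} = \sqrt{437 \cdot 33 + 30761} = \sqrt{14421 + 30761} = \sqrt{45182}$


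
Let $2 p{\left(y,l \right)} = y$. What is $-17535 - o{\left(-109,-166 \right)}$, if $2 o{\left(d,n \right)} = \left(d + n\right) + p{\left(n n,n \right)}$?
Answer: $- \frac{48573}{2} \approx -24287.0$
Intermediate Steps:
$p{\left(y,l \right)} = \frac{y}{2}$
$o{\left(d,n \right)} = \frac{d}{2} + \frac{n}{2} + \frac{n^{2}}{4}$ ($o{\left(d,n \right)} = \frac{\left(d + n\right) + \frac{n n}{2}}{2} = \frac{\left(d + n\right) + \frac{n^{2}}{2}}{2} = \frac{d + n + \frac{n^{2}}{2}}{2} = \frac{d}{2} + \frac{n}{2} + \frac{n^{2}}{4}$)
$-17535 - o{\left(-109,-166 \right)} = -17535 - \left(\frac{1}{2} \left(-109\right) + \frac{1}{2} \left(-166\right) + \frac{\left(-166\right)^{2}}{4}\right) = -17535 - \left(- \frac{109}{2} - 83 + \frac{1}{4} \cdot 27556\right) = -17535 - \left(- \frac{109}{2} - 83 + 6889\right) = -17535 - \frac{13503}{2} = - \frac{48573}{2}$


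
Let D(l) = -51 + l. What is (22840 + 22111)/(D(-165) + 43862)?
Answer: 44951/43646 ≈ 1.0299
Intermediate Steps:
(22840 + 22111)/(D(-165) + 43862) = (22840 + 22111)/((-51 - 165) + 43862) = 44951/(-216 + 43862) = 44951/43646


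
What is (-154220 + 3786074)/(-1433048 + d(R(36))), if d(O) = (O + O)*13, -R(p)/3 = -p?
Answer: -1815927/715120 ≈ -2.5393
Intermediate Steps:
R(p) = 3*p (R(p) = -(-3)*p = 3*p)
d(O) = 26*O (d(O) = (2*O)*13 = 26*O)
(-154220 + 3786074)/(-1433048 + d(R(36))) = (-154220 + 3786074)/(-1433048 + 26*(3*36)) = 3631854/(-1433048 + 26*108) = 3631854/(-1433048 + 2808) = 3631854/(-1430240) = 3631854*(-1/1430240) = -1815927/715120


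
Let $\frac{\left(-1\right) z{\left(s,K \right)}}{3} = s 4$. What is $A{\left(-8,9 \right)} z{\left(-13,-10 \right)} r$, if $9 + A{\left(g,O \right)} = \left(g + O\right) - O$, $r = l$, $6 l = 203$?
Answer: $-89726$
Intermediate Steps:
$l = \frac{203}{6}$ ($l = \frac{1}{6} \cdot 203 = \frac{203}{6} \approx 33.833$)
$r = \frac{203}{6} \approx 33.833$
$z{\left(s,K \right)} = - 12 s$ ($z{\left(s,K \right)} = - 3 s 4 = - 3 \cdot 4 s = - 12 s$)
$A{\left(g,O \right)} = -9 + g$ ($A{\left(g,O \right)} = -9 + \left(\left(g + O\right) - O\right) = -9 + \left(\left(O + g\right) - O\right) = -9 + g$)
$A{\left(-8,9 \right)} z{\left(-13,-10 \right)} r = \left(-9 - 8\right) \left(\left(-12\right) \left(-13\right)\right) \frac{203}{6} = \left(-17\right) 156 \cdot \frac{203}{6} = \left(-2652\right) \frac{203}{6} = -89726$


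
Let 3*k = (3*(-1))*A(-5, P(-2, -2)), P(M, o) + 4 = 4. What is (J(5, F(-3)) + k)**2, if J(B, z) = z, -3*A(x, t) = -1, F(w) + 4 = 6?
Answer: 25/9 ≈ 2.7778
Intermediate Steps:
F(w) = 2 (F(w) = -4 + 6 = 2)
P(M, o) = 0 (P(M, o) = -4 + 4 = 0)
A(x, t) = 1/3 (A(x, t) = -1/3*(-1) = 1/3)
k = -1/3 (k = ((3*(-1))*(1/3))/3 = (-3*1/3)/3 = (1/3)*(-1) = -1/3 ≈ -0.33333)
(J(5, F(-3)) + k)**2 = (2 - 1/3)**2 = (5/3)**2 = 25/9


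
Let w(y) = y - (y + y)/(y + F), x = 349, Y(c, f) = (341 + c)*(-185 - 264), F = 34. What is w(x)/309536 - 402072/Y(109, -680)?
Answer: 7948903654531/3992248298400 ≈ 1.9911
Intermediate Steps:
Y(c, f) = -153109 - 449*c (Y(c, f) = (341 + c)*(-449) = -153109 - 449*c)
w(y) = y - 2*y/(34 + y) (w(y) = y - (y + y)/(y + 34) = y - 2*y/(34 + y))
w(x)/309536 - 402072/Y(109, -680) = (349*(32 + 349)/(34 + 349))/309536 - 402072/(-153109 - 449*109) = (349*381/383)*(1/309536) - 402072/(-153109 - 48941) = (349*(1/383)*381)*(1/309536) - 402072/(-202050) = (132969/383)*(1/309536) - 402072*(-1/202050) = 132969/118552288 + 67012/33675 = 7948903654531/3992248298400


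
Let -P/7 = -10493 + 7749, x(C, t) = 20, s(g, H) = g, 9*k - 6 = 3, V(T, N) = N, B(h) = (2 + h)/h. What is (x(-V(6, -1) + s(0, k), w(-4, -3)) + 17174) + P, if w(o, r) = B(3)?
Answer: 36402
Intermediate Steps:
B(h) = (2 + h)/h
k = 1 (k = ⅔ + (⅑)*3 = ⅔ + ⅓ = 1)
w(o, r) = 5/3 (w(o, r) = (2 + 3)/3 = (⅓)*5 = 5/3)
P = 19208 (P = -7*(-10493 + 7749) = -7*(-2744) = 19208)
(x(-V(6, -1) + s(0, k), w(-4, -3)) + 17174) + P = (20 + 17174) + 19208 = 17194 + 19208 = 36402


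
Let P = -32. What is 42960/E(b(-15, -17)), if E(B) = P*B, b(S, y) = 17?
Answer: -2685/34 ≈ -78.971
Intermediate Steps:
E(B) = -32*B
42960/E(b(-15, -17)) = 42960/((-32*17)) = 42960/(-544) = 42960*(-1/544) = -2685/34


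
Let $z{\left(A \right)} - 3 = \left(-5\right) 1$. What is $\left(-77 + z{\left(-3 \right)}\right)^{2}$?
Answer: $6241$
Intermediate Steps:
$z{\left(A \right)} = -2$ ($z{\left(A \right)} = 3 - 5 = -2$)
$\left(-77 + z{\left(-3 \right)}\right)^{2} = \left(-77 - 2\right)^{2} = \left(-79\right)^{2} = 6241$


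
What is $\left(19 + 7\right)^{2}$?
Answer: $676$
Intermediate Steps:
$\left(19 + 7\right)^{2} = 26^{2} = 676$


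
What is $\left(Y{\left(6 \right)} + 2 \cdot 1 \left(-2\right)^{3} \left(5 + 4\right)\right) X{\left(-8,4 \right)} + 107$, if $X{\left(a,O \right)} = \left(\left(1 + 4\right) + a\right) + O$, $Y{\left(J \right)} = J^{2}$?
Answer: $-1$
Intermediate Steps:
$X{\left(a,O \right)} = 5 + O + a$ ($X{\left(a,O \right)} = \left(5 + a\right) + O = 5 + O + a$)
$\left(Y{\left(6 \right)} + 2 \cdot 1 \left(-2\right)^{3} \left(5 + 4\right)\right) X{\left(-8,4 \right)} + 107 = \left(6^{2} + 2 \cdot 1 \left(-2\right)^{3} \left(5 + 4\right)\right) \left(5 + 4 - 8\right) + 107 = \left(36 + 2 \cdot 1 \left(-8\right) 9\right) 1 + 107 = \left(36 + 2 \left(\left(-8\right) 9\right)\right) 1 + 107 = \left(36 + 2 \left(-72\right)\right) 1 + 107 = \left(36 - 144\right) 1 + 107 = \left(-108\right) 1 + 107 = -108 + 107 = -1$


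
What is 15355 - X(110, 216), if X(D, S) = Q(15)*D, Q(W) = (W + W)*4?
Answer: 2155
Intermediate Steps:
Q(W) = 8*W (Q(W) = (2*W)*4 = 8*W)
X(D, S) = 120*D (X(D, S) = (8*15)*D = 120*D)
15355 - X(110, 216) = 15355 - 120*110 = 15355 - 1*13200 = 15355 - 13200 = 2155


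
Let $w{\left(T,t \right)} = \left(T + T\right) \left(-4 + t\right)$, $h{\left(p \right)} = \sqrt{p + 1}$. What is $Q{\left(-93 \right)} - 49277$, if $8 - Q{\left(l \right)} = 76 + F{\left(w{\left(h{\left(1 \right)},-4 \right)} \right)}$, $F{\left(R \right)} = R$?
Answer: $-49345 + 16 \sqrt{2} \approx -49322.0$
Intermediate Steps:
$h{\left(p \right)} = \sqrt{1 + p}$
$w{\left(T,t \right)} = 2 T \left(-4 + t\right)$
$Q{\left(l \right)} = -68 + 16 \sqrt{2}$ ($Q{\left(l \right)} = 8 - \left(76 + 2 \sqrt{1 + 1} \left(-4 - 4\right)\right) = 8 - \left(76 + 2 \sqrt{2} \left(-8\right)\right) = 8 - \left(76 - 16 \sqrt{2}\right) = -68 + 16 \sqrt{2}$)
$Q{\left(-93 \right)} - 49277 = \left(-68 + 16 \sqrt{2}\right) - 49277 = -49345 + 16 \sqrt{2}$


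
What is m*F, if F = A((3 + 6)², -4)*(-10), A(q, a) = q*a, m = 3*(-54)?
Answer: -524880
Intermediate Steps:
m = -162
A(q, a) = a*q
F = 3240 (F = -4*(3 + 6)²*(-10) = -4*9²*(-10) = -4*81*(-10) = -324*(-10) = 3240)
m*F = -162*3240 = -524880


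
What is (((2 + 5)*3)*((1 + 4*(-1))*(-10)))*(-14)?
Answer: -8820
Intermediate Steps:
(((2 + 5)*3)*((1 + 4*(-1))*(-10)))*(-14) = ((7*3)*((1 - 4)*(-10)))*(-14) = (21*(-3*(-10)))*(-14) = (21*30)*(-14) = 630*(-14) = -8820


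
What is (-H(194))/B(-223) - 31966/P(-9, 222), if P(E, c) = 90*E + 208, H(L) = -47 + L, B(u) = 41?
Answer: 611056/12341 ≈ 49.514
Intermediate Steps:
P(E, c) = 208 + 90*E
(-H(194))/B(-223) - 31966/P(-9, 222) = -(-47 + 194)/41 - 31966/(208 + 90*(-9)) = -1*147*(1/41) - 31966/(208 - 810) = -147*1/41 - 31966/(-602) = -147/41 - 31966*(-1/602) = -147/41 + 15983/301 = 611056/12341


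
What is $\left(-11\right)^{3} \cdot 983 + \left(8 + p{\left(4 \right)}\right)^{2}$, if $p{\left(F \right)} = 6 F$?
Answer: $-1307349$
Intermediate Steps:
$\left(-11\right)^{3} \cdot 983 + \left(8 + p{\left(4 \right)}\right)^{2} = \left(-11\right)^{3} \cdot 983 + \left(8 + 6 \cdot 4\right)^{2} = \left(-1331\right) 983 + \left(8 + 24\right)^{2} = -1308373 + 32^{2} = -1308373 + 1024 = -1307349$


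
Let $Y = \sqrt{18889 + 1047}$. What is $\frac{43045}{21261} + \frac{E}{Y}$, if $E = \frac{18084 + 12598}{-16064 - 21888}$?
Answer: $\frac{43045}{21261} - \frac{15341 \sqrt{1246}}{94576384} \approx 2.0189$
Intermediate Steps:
$E = - \frac{15341}{18976}$ ($E = \frac{30682}{-37952} = 30682 \left(- \frac{1}{37952}\right) = - \frac{15341}{18976} \approx -0.80844$)
$Y = 4 \sqrt{1246}$ ($Y = \sqrt{19936} = 4 \sqrt{1246} \approx 141.19$)
$\frac{43045}{21261} + \frac{E}{Y} = \frac{43045}{21261} - \frac{15341}{18976 \cdot 4 \sqrt{1246}} = 43045 \cdot \frac{1}{21261} - \frac{15341 \frac{\sqrt{1246}}{4984}}{18976} = \frac{43045}{21261} - \frac{15341 \sqrt{1246}}{94576384}$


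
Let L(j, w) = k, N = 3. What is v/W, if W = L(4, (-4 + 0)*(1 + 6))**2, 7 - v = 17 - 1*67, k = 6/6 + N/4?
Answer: 912/49 ≈ 18.612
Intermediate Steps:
k = 7/4 (k = 6/6 + 3/4 = 6*(1/6) + 3*(1/4) = 1 + 3/4 = 7/4 ≈ 1.7500)
L(j, w) = 7/4
v = 57 (v = 7 - (17 - 1*67) = 7 - (17 - 67) = 7 - 1*(-50) = 7 + 50 = 57)
W = 49/16 (W = (7/4)**2 = 49/16 ≈ 3.0625)
v/W = 57/(49/16) = 57*(16/49) = 912/49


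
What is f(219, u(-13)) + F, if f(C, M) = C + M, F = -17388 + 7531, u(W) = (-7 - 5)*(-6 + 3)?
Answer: -9602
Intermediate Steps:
u(W) = 36 (u(W) = -12*(-3) = 36)
F = -9857
f(219, u(-13)) + F = (219 + 36) - 9857 = 255 - 9857 = -9602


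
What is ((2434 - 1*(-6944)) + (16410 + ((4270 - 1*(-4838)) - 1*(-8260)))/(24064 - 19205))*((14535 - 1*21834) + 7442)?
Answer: 6521011640/4859 ≈ 1.3420e+6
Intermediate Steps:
((2434 - 1*(-6944)) + (16410 + ((4270 - 1*(-4838)) - 1*(-8260)))/(24064 - 19205))*((14535 - 1*21834) + 7442) = ((2434 + 6944) + (16410 + ((4270 + 4838) + 8260))/4859)*((14535 - 21834) + 7442) = (9378 + (16410 + (9108 + 8260))*(1/4859))*(-7299 + 7442) = (9378 + (16410 + 17368)*(1/4859))*143 = (9378 + 33778*(1/4859))*143 = (9378 + 33778/4859)*143 = (45601480/4859)*143 = 6521011640/4859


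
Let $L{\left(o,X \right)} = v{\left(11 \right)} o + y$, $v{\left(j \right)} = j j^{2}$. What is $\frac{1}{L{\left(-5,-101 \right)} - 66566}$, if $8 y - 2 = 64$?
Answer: $- \frac{4}{292851} \approx -1.3659 \cdot 10^{-5}$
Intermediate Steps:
$y = \frac{33}{4}$ ($y = \frac{1}{4} + \frac{1}{8} \cdot 64 = \frac{1}{4} + 8 = \frac{33}{4} \approx 8.25$)
$v{\left(j \right)} = j^{3}$
$L{\left(o,X \right)} = \frac{33}{4} + 1331 o$ ($L{\left(o,X \right)} = 11^{3} o + \frac{33}{4} = 1331 o + \frac{33}{4} = \frac{33}{4} + 1331 o$)
$\frac{1}{L{\left(-5,-101 \right)} - 66566} = \frac{1}{\left(\frac{33}{4} + 1331 \left(-5\right)\right) - 66566} = \frac{1}{\left(\frac{33}{4} - 6655\right) - 66566} = \frac{1}{- \frac{26587}{4} - 66566} = \frac{1}{- \frac{292851}{4}} = - \frac{4}{292851}$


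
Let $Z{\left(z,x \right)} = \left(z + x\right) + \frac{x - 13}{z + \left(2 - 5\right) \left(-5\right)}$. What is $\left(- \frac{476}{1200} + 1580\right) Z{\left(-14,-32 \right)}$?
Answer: $- \frac{43123171}{300} \approx -1.4374 \cdot 10^{5}$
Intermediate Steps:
$Z{\left(z,x \right)} = x + z + \frac{-13 + x}{15 + z}$ ($Z{\left(z,x \right)} = \left(x + z\right) + \frac{-13 + x}{z - -15} = \left(x + z\right) + \frac{-13 + x}{z + 15} = \left(x + z\right) + \frac{-13 + x}{15 + z} = x + z + \frac{-13 + x}{15 + z}$)
$\left(- \frac{476}{1200} + 1580\right) Z{\left(-14,-32 \right)} = \left(- \frac{476}{1200} + 1580\right) \frac{-13 + \left(-14\right)^{2} + 15 \left(-14\right) + 16 \left(-32\right) - -448}{15 - 14} = \left(\left(-476\right) \frac{1}{1200} + 1580\right) \frac{-13 + 196 - 210 - 512 + 448}{1} = \left(- \frac{119}{300} + 1580\right) 1 \left(-91\right) = \frac{473881}{300} \left(-91\right) = - \frac{43123171}{300}$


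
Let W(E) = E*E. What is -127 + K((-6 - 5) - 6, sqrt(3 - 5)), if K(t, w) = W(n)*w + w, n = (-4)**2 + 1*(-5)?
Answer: -127 + 122*I*sqrt(2) ≈ -127.0 + 172.53*I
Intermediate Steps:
n = 11 (n = 16 - 5 = 11)
W(E) = E**2
K(t, w) = 122*w (K(t, w) = 11**2*w + w = 121*w + w = 122*w)
-127 + K((-6 - 5) - 6, sqrt(3 - 5)) = -127 + 122*sqrt(3 - 5) = -127 + 122*sqrt(-2) = -127 + 122*(I*sqrt(2)) = -127 + 122*I*sqrt(2)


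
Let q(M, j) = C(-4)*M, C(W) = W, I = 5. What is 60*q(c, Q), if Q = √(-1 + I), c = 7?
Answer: -1680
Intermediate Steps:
Q = 2 (Q = √(-1 + 5) = √4 = 2)
q(M, j) = -4*M
60*q(c, Q) = 60*(-4*7) = 60*(-28) = -1680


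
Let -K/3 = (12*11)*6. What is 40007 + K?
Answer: 37631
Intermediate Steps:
K = -2376 (K = -3*12*11*6 = -396*6 = -3*792 = -2376)
40007 + K = 40007 - 2376 = 37631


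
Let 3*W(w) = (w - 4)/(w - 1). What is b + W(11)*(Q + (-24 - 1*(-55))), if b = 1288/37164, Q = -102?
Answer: -1535989/92910 ≈ -16.532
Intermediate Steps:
W(w) = (-4 + w)/(3*(-1 + w)) (W(w) = ((w - 4)/(w - 1))/3 = ((-4 + w)/(-1 + w))/3 = (-4 + w)/(3*(-1 + w)))
b = 322/9291 (b = 1288*(1/37164) = 322/9291 ≈ 0.034657)
b + W(11)*(Q + (-24 - 1*(-55))) = 322/9291 + ((-4 + 11)/(3*(-1 + 11)))*(-102 + (-24 - 1*(-55))) = 322/9291 + ((1/3)*7/10)*(-102 + (-24 + 55)) = 322/9291 + ((1/3)*(1/10)*7)*(-102 + 31) = 322/9291 + (7/30)*(-71) = 322/9291 - 497/30 = -1535989/92910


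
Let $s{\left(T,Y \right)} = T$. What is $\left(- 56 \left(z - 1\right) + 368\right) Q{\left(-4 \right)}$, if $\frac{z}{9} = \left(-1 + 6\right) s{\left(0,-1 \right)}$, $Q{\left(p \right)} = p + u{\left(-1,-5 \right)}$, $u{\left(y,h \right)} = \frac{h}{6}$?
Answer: $- \frac{6148}{3} \approx -2049.3$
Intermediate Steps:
$u{\left(y,h \right)} = \frac{h}{6}$ ($u{\left(y,h \right)} = h \frac{1}{6} = \frac{h}{6}$)
$Q{\left(p \right)} = - \frac{5}{6} + p$ ($Q{\left(p \right)} = p + \frac{1}{6} \left(-5\right) = p - \frac{5}{6} = - \frac{5}{6} + p$)
$z = 0$ ($z = 9 \left(-1 + 6\right) 0 = 9 \cdot 5 \cdot 0 = 9 \cdot 0 = 0$)
$\left(- 56 \left(z - 1\right) + 368\right) Q{\left(-4 \right)} = \left(- 56 \left(0 - 1\right) + 368\right) \left(- \frac{5}{6} - 4\right) = \left(\left(-56\right) \left(-1\right) + 368\right) \left(- \frac{29}{6}\right) = \left(56 + 368\right) \left(- \frac{29}{6}\right) = 424 \left(- \frac{29}{6}\right) = - \frac{6148}{3}$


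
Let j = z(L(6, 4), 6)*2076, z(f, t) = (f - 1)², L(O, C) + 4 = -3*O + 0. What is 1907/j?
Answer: 1907/1098204 ≈ 0.0017365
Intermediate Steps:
L(O, C) = -4 - 3*O (L(O, C) = -4 + (-3*O + 0) = -4 - 3*O)
z(f, t) = (-1 + f)²
j = 1098204 (j = (-1 + (-4 - 3*6))²*2076 = (-1 + (-4 - 18))²*2076 = (-1 - 22)²*2076 = (-23)²*2076 = 529*2076 = 1098204)
1907/j = 1907/1098204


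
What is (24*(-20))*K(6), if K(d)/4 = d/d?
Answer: -1920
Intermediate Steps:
K(d) = 4 (K(d) = 4*(d/d) = 4*1 = 4)
(24*(-20))*K(6) = (24*(-20))*4 = -480*4 = -1920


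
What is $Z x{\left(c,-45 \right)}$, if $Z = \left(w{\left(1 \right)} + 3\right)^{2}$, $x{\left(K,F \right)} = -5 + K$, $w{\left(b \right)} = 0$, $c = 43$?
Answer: $342$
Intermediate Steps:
$Z = 9$ ($Z = \left(0 + 3\right)^{2} = 3^{2} = 9$)
$Z x{\left(c,-45 \right)} = 9 \left(-5 + 43\right) = 9 \cdot 38 = 342$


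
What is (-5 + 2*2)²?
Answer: 1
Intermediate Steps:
(-5 + 2*2)² = (-5 + 4)² = (-1)² = 1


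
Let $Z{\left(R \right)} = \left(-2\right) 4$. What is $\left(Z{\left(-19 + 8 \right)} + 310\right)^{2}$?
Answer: $91204$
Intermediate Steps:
$Z{\left(R \right)} = -8$
$\left(Z{\left(-19 + 8 \right)} + 310\right)^{2} = \left(-8 + 310\right)^{2} = 302^{2} = 91204$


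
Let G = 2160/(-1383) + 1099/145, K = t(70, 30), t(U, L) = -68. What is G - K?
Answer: 4947699/66845 ≈ 74.017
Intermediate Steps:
K = -68
G = 402239/66845 (G = 2160*(-1/1383) + 1099*(1/145) = -720/461 + 1099/145 = 402239/66845 ≈ 6.0175)
G - K = 402239/66845 - 1*(-68) = 402239/66845 + 68 = 4947699/66845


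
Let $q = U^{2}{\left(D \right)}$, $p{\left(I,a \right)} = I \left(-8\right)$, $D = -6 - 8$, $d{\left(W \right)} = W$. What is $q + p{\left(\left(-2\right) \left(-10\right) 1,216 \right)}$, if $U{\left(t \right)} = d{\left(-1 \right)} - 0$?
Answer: $-159$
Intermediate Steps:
$D = -14$ ($D = -6 - 8 = -14$)
$U{\left(t \right)} = -1$ ($U{\left(t \right)} = -1 - 0 = -1 + 0 = -1$)
$p{\left(I,a \right)} = - 8 I$
$q = 1$ ($q = \left(-1\right)^{2} = 1$)
$q + p{\left(\left(-2\right) \left(-10\right) 1,216 \right)} = 1 - 8 \left(-2\right) \left(-10\right) 1 = 1 - 8 \cdot 20 \cdot 1 = 1 - 160 = -159$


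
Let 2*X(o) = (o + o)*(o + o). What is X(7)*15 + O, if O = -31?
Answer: 1439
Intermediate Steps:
X(o) = 2*o² (X(o) = ((o + o)*(o + o))/2 = ((2*o)*(2*o))/2 = (4*o²)/2 = 2*o²)
X(7)*15 + O = (2*7²)*15 - 31 = (2*49)*15 - 31 = 98*15 - 31 = 1470 - 31 = 1439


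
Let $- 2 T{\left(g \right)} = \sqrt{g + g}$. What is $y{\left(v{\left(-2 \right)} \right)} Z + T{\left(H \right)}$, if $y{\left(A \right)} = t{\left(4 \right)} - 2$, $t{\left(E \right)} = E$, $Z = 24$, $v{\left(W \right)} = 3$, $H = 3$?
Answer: $48 - \frac{\sqrt{6}}{2} \approx 46.775$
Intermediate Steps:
$y{\left(A \right)} = 2$ ($y{\left(A \right)} = 4 - 2 = 2$)
$T{\left(g \right)} = - \frac{\sqrt{2} \sqrt{g}}{2}$ ($T{\left(g \right)} = - \frac{\sqrt{g + g}}{2} = - \frac{\sqrt{2 g}}{2} = - \frac{\sqrt{2} \sqrt{g}}{2}$)
$y{\left(v{\left(-2 \right)} \right)} Z + T{\left(H \right)} = 2 \cdot 24 - \frac{\sqrt{2} \sqrt{3}}{2} = 48 - \frac{\sqrt{6}}{2}$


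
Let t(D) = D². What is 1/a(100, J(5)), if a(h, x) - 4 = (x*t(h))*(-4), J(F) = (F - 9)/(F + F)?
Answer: 1/16004 ≈ 6.2484e-5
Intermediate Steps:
J(F) = (-9 + F)/(2*F) (J(F) = (-9 + F)/((2*F)) = (-9 + F)*(1/(2*F)) = (-9 + F)/(2*F))
a(h, x) = 4 - 4*x*h² (a(h, x) = 4 + (x*h²)*(-4) = 4 - 4*x*h²)
1/a(100, J(5)) = 1/(4 - 4*(½)*(-9 + 5)/5*100²) = 1/(4 - 4*(½)*(⅕)*(-4)*10000) = 1/(4 - 4*(-⅖)*10000) = 1/(4 + 16000) = 1/16004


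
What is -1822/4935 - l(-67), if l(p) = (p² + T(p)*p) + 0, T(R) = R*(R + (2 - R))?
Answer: -66461467/4935 ≈ -13467.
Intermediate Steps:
T(R) = 2*R (T(R) = R*2 = 2*R)
l(p) = 3*p² (l(p) = (p² + (2*p)*p) + 0 = (p² + 2*p²) + 0 = 3*p² + 0 = 3*p²)
-1822/4935 - l(-67) = -1822/4935 - 3*(-67)² = -1822*1/4935 - 3*4489 = -1822/4935 - 1*13467 = -1822/4935 - 13467 = -66461467/4935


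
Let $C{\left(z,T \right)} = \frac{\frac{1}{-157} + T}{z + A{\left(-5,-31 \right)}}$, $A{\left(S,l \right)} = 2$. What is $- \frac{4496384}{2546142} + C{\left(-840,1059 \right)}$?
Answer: $- \frac{253724479637}{83746429593} \approx -3.0297$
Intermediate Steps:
$C{\left(z,T \right)} = \frac{- \frac{1}{157} + T}{2 + z}$ ($C{\left(z,T \right)} = \frac{\frac{1}{-157} + T}{z + 2} = \frac{- \frac{1}{157} + T}{2 + z}$)
$- \frac{4496384}{2546142} + C{\left(-840,1059 \right)} = - \frac{4496384}{2546142} + \frac{- \frac{1}{157} + 1059}{2 - 840} = \left(-4496384\right) \frac{1}{2546142} + \frac{1}{-838} \cdot \frac{166262}{157} = - \frac{2248192}{1273071} - \frac{83131}{65783} = - \frac{253724479637}{83746429593}$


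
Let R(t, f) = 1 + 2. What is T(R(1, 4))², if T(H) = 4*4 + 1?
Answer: 289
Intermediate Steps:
R(t, f) = 3
T(H) = 17 (T(H) = 16 + 1 = 17)
T(R(1, 4))² = 17² = 289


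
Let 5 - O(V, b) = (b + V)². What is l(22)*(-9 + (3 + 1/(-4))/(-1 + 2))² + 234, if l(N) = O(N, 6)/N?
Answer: -404507/352 ≈ -1149.2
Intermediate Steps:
O(V, b) = 5 - (V + b)² (O(V, b) = 5 - (b + V)² = 5 - (V + b)²)
l(N) = (5 - (6 + N)²)/N (l(N) = (5 - (N + 6)²)/N = (5 - (6 + N)²)/N)
l(22)*(-9 + (3 + 1/(-4))/(-1 + 2))² + 234 = ((5 - (6 + 22)²)/22)*(-9 + (3 + 1/(-4))/(-1 + 2))² + 234 = ((5 - 1*28²)/22)*(-9 + (3 - ¼)/1)² + 234 = ((5 - 1*784)/22)*(-9 + (11/4)*1)² + 234 = ((5 - 784)/22)*(-9 + 11/4)² + 234 = ((1/22)*(-779))*(-25/4)² + 234 = -779/22*625/16 + 234 = -486875/352 + 234 = -404507/352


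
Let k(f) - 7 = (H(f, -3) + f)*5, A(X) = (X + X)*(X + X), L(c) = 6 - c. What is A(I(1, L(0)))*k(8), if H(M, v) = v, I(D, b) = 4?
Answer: 2048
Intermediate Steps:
A(X) = 4*X² (A(X) = (2*X)*(2*X) = 4*X²)
k(f) = -8 + 5*f (k(f) = 7 + (-3 + f)*5 = 7 + (-15 + 5*f) = -8 + 5*f)
A(I(1, L(0)))*k(8) = (4*4²)*(-8 + 5*8) = (4*16)*(-8 + 40) = 64*32 = 2048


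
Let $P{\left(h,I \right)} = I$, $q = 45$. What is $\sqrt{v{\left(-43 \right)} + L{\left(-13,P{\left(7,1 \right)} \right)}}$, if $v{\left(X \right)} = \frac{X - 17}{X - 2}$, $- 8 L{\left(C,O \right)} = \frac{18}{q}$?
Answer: $\frac{\sqrt{1155}}{30} \approx 1.1328$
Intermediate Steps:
$L{\left(C,O \right)} = - \frac{1}{20}$ ($L{\left(C,O \right)} = - \frac{18 \cdot \frac{1}{45}}{8} = \left(- \frac{1}{8}\right) \frac{2}{5} = - \frac{1}{20}$)
$v{\left(X \right)} = \frac{-17 + X}{-2 + X}$
$\sqrt{v{\left(-43 \right)} + L{\left(-13,P{\left(7,1 \right)} \right)}} = \sqrt{\frac{-17 - 43}{-2 - 43} - \frac{1}{20}} = \sqrt{\frac{1}{-45} \left(-60\right) - \frac{1}{20}} = \sqrt{\left(- \frac{1}{45}\right) \left(-60\right) - \frac{1}{20}} = \sqrt{\frac{4}{3} - \frac{1}{20}} = \sqrt{\frac{77}{60}} = \frac{\sqrt{1155}}{30}$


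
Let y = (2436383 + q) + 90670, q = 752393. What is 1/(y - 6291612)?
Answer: -1/3012166 ≈ -3.3199e-7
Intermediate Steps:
y = 3279446 (y = (2436383 + 752393) + 90670 = 3188776 + 90670 = 3279446)
1/(y - 6291612) = 1/(3279446 - 6291612) = 1/(-3012166) = -1/3012166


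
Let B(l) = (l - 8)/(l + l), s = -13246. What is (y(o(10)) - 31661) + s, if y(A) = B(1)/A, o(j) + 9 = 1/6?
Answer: -2380050/53 ≈ -44907.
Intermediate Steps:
o(j) = -53/6 (o(j) = -9 + 1/6 = -9 + ⅙ = -53/6)
B(l) = (-8 + l)/(2*l) (B(l) = (-8 + l)/((2*l)) = (-8 + l)*(1/(2*l)) = (-8 + l)/(2*l))
y(A) = -7/(2*A) (y(A) = ((½)*(-8 + 1)/1)/A = ((½)*1*(-7))/A = -7/(2*A))
(y(o(10)) - 31661) + s = (-7/(2*(-53/6)) - 31661) - 13246 = (-7/2*(-6/53) - 31661) - 13246 = (21/53 - 31661) - 13246 = -1678012/53 - 13246 = -2380050/53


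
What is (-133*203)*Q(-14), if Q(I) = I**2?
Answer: -5291804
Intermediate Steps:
(-133*203)*Q(-14) = -133*203*(-14)**2 = -26999*196 = -5291804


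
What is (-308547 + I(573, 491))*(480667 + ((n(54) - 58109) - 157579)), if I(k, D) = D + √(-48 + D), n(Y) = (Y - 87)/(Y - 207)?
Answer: -4163050300640/51 + 13513940*√443/51 ≈ -8.1623e+10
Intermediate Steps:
n(Y) = (-87 + Y)/(-207 + Y)
(-308547 + I(573, 491))*(480667 + ((n(54) - 58109) - 157579)) = (-308547 + (491 + √(-48 + 491)))*(480667 + (((-87 + 54)/(-207 + 54) - 58109) - 157579)) = (-308547 + (491 + √443))*(480667 + ((-33/(-153) - 58109) - 157579)) = (-308056 + √443)*(480667 + ((-1/153*(-33) - 58109) - 157579)) = (-308056 + √443)*(480667 + ((11/51 - 58109) - 157579)) = (-308056 + √443)*(480667 + (-2963548/51 - 157579)) = (-308056 + √443)*(480667 - 11000077/51) = (-308056 + √443)*(13513940/51) = -4163050300640/51 + 13513940*√443/51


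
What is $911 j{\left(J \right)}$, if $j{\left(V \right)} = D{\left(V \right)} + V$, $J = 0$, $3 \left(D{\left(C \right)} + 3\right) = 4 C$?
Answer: $-2733$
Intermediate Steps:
$D{\left(C \right)} = -3 + \frac{4 C}{3}$
$j{\left(V \right)} = -3 + \frac{7 V}{3}$ ($j{\left(V \right)} = \left(-3 + \frac{4 V}{3}\right) + V = -3 + \frac{7 V}{3}$)
$911 j{\left(J \right)} = 911 \left(-3 + \frac{7}{3} \cdot 0\right) = 911 \left(-3 + 0\right) = 911 \left(-3\right) = -2733$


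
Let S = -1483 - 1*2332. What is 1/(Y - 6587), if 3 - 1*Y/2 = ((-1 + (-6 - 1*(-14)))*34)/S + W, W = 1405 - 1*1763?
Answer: -545/3196357 ≈ -0.00017051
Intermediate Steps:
W = -358 (W = 1405 - 1763 = -358)
S = -3815 (S = -1483 - 2332 = -3815)
Y = 393558/545 (Y = 6 - 2*(((-1 + (-6 - 1*(-14)))*34)/(-3815) - 358) = 6 - 2*(((-1 + (-6 + 14))*34)*(-1/3815) - 358) = 6 - 2*(((-1 + 8)*34)*(-1/3815) - 358) = 6 - 2*((7*34)*(-1/3815) - 358) = 6 - 2*(238*(-1/3815) - 358) = 6 - 2*(-34/545 - 358) = 6 - 2*(-195144/545) = 6 + 390288/545 = 393558/545 ≈ 722.13)
1/(Y - 6587) = 1/(393558/545 - 6587) = 1/(-3196357/545) = -545/3196357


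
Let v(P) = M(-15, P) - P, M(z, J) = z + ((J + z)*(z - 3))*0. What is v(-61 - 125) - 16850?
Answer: -16679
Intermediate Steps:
M(z, J) = z (M(z, J) = z + ((J + z)*(-3 + z))*0 = z + ((-3 + z)*(J + z))*0 = z + 0 = z)
v(P) = -15 - P
v(-61 - 125) - 16850 = (-15 - (-61 - 125)) - 16850 = (-15 - 1*(-186)) - 16850 = (-15 + 186) - 16850 = 171 - 16850 = -16679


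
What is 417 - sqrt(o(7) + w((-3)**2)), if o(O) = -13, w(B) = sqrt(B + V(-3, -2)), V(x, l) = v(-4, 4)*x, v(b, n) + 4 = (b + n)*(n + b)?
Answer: 417 - sqrt(-13 + sqrt(21)) ≈ 417.0 - 2.9013*I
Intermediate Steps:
v(b, n) = -4 + (b + n)**2 (v(b, n) = -4 + (b + n)*(n + b) = -4 + (b + n)*(b + n) = -4 + (b + n)**2)
V(x, l) = -4*x (V(x, l) = (-4 + (-4 + 4)**2)*x = (-4 + 0**2)*x = (-4 + 0)*x = -4*x)
w(B) = sqrt(12 + B) (w(B) = sqrt(B - 4*(-3)) = sqrt(B + 12) = sqrt(12 + B))
417 - sqrt(o(7) + w((-3)**2)) = 417 - sqrt(-13 + sqrt(12 + (-3)**2)) = 417 - sqrt(-13 + sqrt(12 + 9)) = 417 - sqrt(-13 + sqrt(21))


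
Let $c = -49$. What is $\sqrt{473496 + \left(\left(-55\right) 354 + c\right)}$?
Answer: $\sqrt{453977} \approx 673.78$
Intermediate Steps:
$\sqrt{473496 + \left(\left(-55\right) 354 + c\right)} = \sqrt{473496 - 19519} = \sqrt{453977}$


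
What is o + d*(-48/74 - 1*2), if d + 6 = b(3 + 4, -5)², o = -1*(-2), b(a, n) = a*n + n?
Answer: -156138/37 ≈ -4219.9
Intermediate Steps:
b(a, n) = n + a*n
o = 2
d = 1594 (d = -6 + (-5*(1 + (3 + 4)))² = -6 + (-5*(1 + 7))² = -6 + (-5*8)² = -6 + (-40)² = -6 + 1600 = 1594)
o + d*(-48/74 - 1*2) = 2 + 1594*(-48/74 - 1*2) = 2 + 1594*(-48*1/74 - 2) = 2 + 1594*(-24/37 - 2) = 2 + 1594*(-98/37) = 2 - 156212/37 = -156138/37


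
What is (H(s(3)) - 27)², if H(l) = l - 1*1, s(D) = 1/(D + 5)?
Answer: 49729/64 ≈ 777.02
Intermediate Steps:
s(D) = 1/(5 + D)
H(l) = -1 + l (H(l) = l - 1 = -1 + l)
(H(s(3)) - 27)² = ((-1 + 1/(5 + 3)) - 27)² = ((-1 + 1/8) - 27)² = ((-1 + ⅛) - 27)² = (-7/8 - 27)² = (-223/8)² = 49729/64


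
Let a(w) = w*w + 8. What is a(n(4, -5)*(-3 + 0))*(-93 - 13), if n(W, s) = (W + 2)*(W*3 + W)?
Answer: -8792912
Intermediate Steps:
n(W, s) = 4*W*(2 + W) (n(W, s) = (2 + W)*(3*W + W) = (2 + W)*(4*W) = 4*W*(2 + W))
a(w) = 8 + w**2 (a(w) = w**2 + 8 = 8 + w**2)
a(n(4, -5)*(-3 + 0))*(-93 - 13) = (8 + ((4*4*(2 + 4))*(-3 + 0))**2)*(-93 - 13) = (8 + ((4*4*6)*(-3))**2)*(-106) = (8 + (96*(-3))**2)*(-106) = (8 + (-288)**2)*(-106) = (8 + 82944)*(-106) = 82952*(-106) = -8792912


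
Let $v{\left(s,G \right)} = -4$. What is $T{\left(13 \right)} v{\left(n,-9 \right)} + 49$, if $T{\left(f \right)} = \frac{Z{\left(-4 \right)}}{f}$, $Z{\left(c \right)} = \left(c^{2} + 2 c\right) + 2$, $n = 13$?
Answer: $\frac{597}{13} \approx 45.923$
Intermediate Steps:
$Z{\left(c \right)} = 2 + c^{2} + 2 c$
$T{\left(f \right)} = \frac{10}{f}$ ($T{\left(f \right)} = \frac{2 + \left(-4\right)^{2} + 2 \left(-4\right)}{f} = \frac{2 + 16 - 8}{f} = \frac{10}{f}$)
$T{\left(13 \right)} v{\left(n,-9 \right)} + 49 = \frac{10}{13} \left(-4\right) + 49 = - \frac{40}{13} + 49 = \frac{597}{13}$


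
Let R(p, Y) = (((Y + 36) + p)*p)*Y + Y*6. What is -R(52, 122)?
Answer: -1332972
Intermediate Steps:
R(p, Y) = 6*Y + Y*p*(36 + Y + p) (R(p, Y) = (((36 + Y) + p)*p)*Y + 6*Y = ((36 + Y + p)*p)*Y + 6*Y = (p*(36 + Y + p))*Y + 6*Y = Y*p*(36 + Y + p) + 6*Y = 6*Y + Y*p*(36 + Y + p))
-R(52, 122) = -122*(6 + 52² + 36*52 + 122*52) = -122*(6 + 2704 + 1872 + 6344) = -122*10926 = -1*1332972 = -1332972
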